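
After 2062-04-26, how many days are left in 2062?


Day of year: 116 of 365
Remaining = 365 - 116

249 days


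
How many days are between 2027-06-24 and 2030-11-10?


From 2027-06-24 to 2030-11-10
2027-06-24: days before June = 31 + 28 + 31 + 30 + 31 = 151 (2027 is not a leap year); day of year = 151 + 24 = 175
2030-11-10: days before November = 31 + 28 + 31 + 30 + 31 + 30 + 31 + 31 + 30 + 31 = 304 (2030 is not a leap year); day of year = 304 + 10 = 314
Rest of 2027: 365 - 175 = 190
Full years 2028 (366), 2029 (365): 731
Total = 190 + 731 + 314 = 1235

1235 days


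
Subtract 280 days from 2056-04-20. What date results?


Start: 2056-04-20, subtract 280 days
Back 20 days from April 20 reaches March 31, 2056 -> 260 left
March 2056 has 31 days -> back to February 29, 2056 -> 229 left
February 2056 has 29 days -> back to January 31, 2056 -> 200 left
January 2056 has 31 days -> back to December 31, 2055 -> 169 left
December 2055 has 31 days -> back to November 30, 2055 -> 138 left
November 2055 has 30 days -> back to October 31, 2055 -> 108 left
October 2055 has 31 days -> back to September 30, 2055 -> 77 left
September 2055 has 30 days -> back to August 31, 2055 -> 47 left
August 2055 has 31 days -> back to July 31, 2055 -> 16 left
July 2055: 31 - 16 = 15 -> lands on July 15

Result: 2055-07-15


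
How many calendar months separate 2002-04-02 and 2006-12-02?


From April 2002 to December 2006
4 years * 12 = 48 months, plus 8 months = 56

56 months


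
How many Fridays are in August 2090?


August 2090 has 31 days
Anchor: Jan 1, 2090. With p = 2090 - 1 = 2089: (p + p//4 - p//100 + p//400) mod 7 = (2089 + 522 - 20 + 5) mod 7 = 2596 mod 7 = 6 -> Sunday (Mon=0 ... Sun=6)
Days before August (Jan-Jul): 212; August 1 index = (6 + 212) mod 7 = 1 -> Tuesday
First Friday is August 4
Fridays: 4, 11, 18, 25

4 Fridays


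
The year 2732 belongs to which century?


Century = (year - 1) // 100 + 1
= (2732 - 1) // 100 + 1
= 2731 // 100 + 1
= 27 + 1

28th century


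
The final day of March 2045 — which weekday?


March 2045 has 31 days
Anchor: Jan 1, 2045. With p = 2045 - 1 = 2044: (p + p//4 - p//100 + p//400) mod 7 = (2044 + 511 - 20 + 5) mod 7 = 2540 mod 7 = 6 -> Sunday (Mon=0 ... Sun=6)
Days before March (Jan-Feb): 59; March 1 index = (6 + 59) mod 7 = 2 -> Wednesday
Last day offset: 31 - 1 = 30 days
Weekday index = (2 + 30) mod 7 = 4

Friday, March 31


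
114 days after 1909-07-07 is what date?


Start: 1909-07-07, add 114 days
July 1909 has 31 days: 31 - 7 = 24 days to July 31 -> 90 left
August 1909 has 31 days -> 59 left
September 1909 has 30 days -> 29 left
October 1909: 29 <= 31 -> lands on October 29

Result: 1909-10-29


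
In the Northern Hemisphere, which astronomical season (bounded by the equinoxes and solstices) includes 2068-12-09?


Date: December 9
Astronomical Autumn (approx.; exact equinox/solstice day varies by year): September 22 to December 20
December 9 falls within the Autumn window

Autumn


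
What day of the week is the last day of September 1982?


September 1982 has 30 days
Anchor: Jan 1, 1982. With p = 1982 - 1 = 1981: (p + p//4 - p//100 + p//400) mod 7 = (1981 + 495 - 19 + 4) mod 7 = 2461 mod 7 = 4 -> Friday (Mon=0 ... Sun=6)
Days before September (Jan-Aug): 243; September 1 index = (4 + 243) mod 7 = 2 -> Wednesday
Last day offset: 30 - 1 = 29 days
Weekday index = (2 + 29) mod 7 = 3

Thursday, September 30


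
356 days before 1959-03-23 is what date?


Start: 1959-03-23, subtract 356 days
Back 23 days from March 23 reaches February 28, 1959 -> 333 left
February 1959 has 28 days -> back to January 31, 1959 -> 305 left
January 1959 has 31 days -> back to December 31, 1958 -> 274 left
December 1958 has 31 days -> back to November 30, 1958 -> 243 left
November 1958 has 30 days -> back to October 31, 1958 -> 213 left
October 1958 has 31 days -> back to September 30, 1958 -> 182 left
September 1958 has 30 days -> back to August 31, 1958 -> 152 left
August 1958 has 31 days -> back to July 31, 1958 -> 121 left
July 1958 has 31 days -> back to June 30, 1958 -> 90 left
June 1958 has 30 days -> back to May 31, 1958 -> 60 left
May 1958 has 31 days -> back to April 30, 1958 -> 29 left
April 1958: 30 - 29 = 1 -> lands on April 1

Result: 1958-04-01


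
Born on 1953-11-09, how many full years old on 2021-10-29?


Birth: 1953-11-09
Reference: 2021-10-29
Year difference: 2021 - 1953 = 68
Birthday not yet reached in 2021, subtract 1

67 years old


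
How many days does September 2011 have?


September 2011

30 days


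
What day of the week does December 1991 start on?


Target: December 1, 1991
Anchor: Jan 1, 1991. With p = 1991 - 1 = 1990: (p + p//4 - p//100 + p//400) mod 7 = (1990 + 497 - 19 + 4) mod 7 = 2472 mod 7 = 1 -> Tuesday (Mon=0 ... Sun=6)
Days before December (Jan-Nov): 334 days
Weekday index = (1 + 334) mod 7 = 6

Sunday


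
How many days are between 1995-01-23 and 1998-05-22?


From 1995-01-23 to 1998-05-22
1995-01-23: day of year = 23
1998-05-22: days before May = 31 + 28 + 31 + 30 = 120 (1998 is not a leap year); day of year = 120 + 22 = 142
Rest of 1995: 365 - 23 = 342
Full years 1996 (366), 1997 (365): 731
Total = 342 + 731 + 142 = 1215

1215 days


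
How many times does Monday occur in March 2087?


March 2087 has 31 days
Anchor: Jan 1, 2087. With p = 2087 - 1 = 2086: (p + p//4 - p//100 + p//400) mod 7 = (2086 + 521 - 20 + 5) mod 7 = 2592 mod 7 = 2 -> Wednesday (Mon=0 ... Sun=6)
Days before March (Jan-Feb): 59; March 1 index = (2 + 59) mod 7 = 5 -> Saturday
First Monday is March 3
Mondays: 3, 10, 17, 24, 31

5 Mondays


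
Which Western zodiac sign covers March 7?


Date: March 7
Conventional tropical zodiac dates: Pisces from February 19 onward; Aries starts March 21
March 7 falls within the Pisces range

Pisces


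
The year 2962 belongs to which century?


Century = (year - 1) // 100 + 1
= (2962 - 1) // 100 + 1
= 2961 // 100 + 1
= 29 + 1

30th century


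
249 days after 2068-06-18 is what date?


Start: 2068-06-18, add 249 days
June 2068 has 30 days: 30 - 18 = 12 days to June 30 -> 237 left
July 2068 has 31 days -> 206 left
August 2068 has 31 days -> 175 left
September 2068 has 30 days -> 145 left
October 2068 has 31 days -> 114 left
November 2068 has 30 days -> 84 left
December 2068 has 31 days -> 53 left
January 2069 has 31 days -> 22 left
February 2069: 22 <= 28 -> lands on February 22

Result: 2069-02-22


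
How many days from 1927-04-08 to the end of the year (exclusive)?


Day of year: 98 of 365
Remaining = 365 - 98

267 days


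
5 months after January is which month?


January is month 1
1 + 5 = 6

June


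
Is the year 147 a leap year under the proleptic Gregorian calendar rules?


Gregorian leap year rule: divisible by 4, but not by 100, unless also by 400.
147 is not divisible by 4 -> not a leap year

No


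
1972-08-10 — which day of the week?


Date: August 10, 1972
Anchor: Jan 1, 1972. With p = 1972 - 1 = 1971: (p + p//4 - p//100 + p//400) mod 7 = (1971 + 492 - 19 + 4) mod 7 = 2448 mod 7 = 5 -> Saturday (Mon=0 ... Sun=6)
Days before August (Jan-Jul): 213; offset = 213 + 10 - 1 = 222
Weekday index = (5 + 222) mod 7 = 3

Day of the week: Thursday


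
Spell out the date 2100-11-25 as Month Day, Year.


ISO 2100-11-25 parses as year=2100, month=11, day=25
Month 11 -> November

November 25, 2100


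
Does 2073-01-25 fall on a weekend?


Anchor: Jan 1, 2073. With p = 2073 - 1 = 2072: (p + p//4 - p//100 + p//400) mod 7 = (2072 + 518 - 20 + 5) mod 7 = 2575 mod 7 = 6 -> Sunday (Mon=0 ... Sun=6)
Day of year: 25; offset = 24
Weekday index = (6 + 24) mod 7 = 2 -> Wednesday
Weekend days: Saturday, Sunday

No


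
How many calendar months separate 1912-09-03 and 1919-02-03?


From September 1912 to February 1919
7 years * 12 = 84 months, minus 7 months = 77

77 months


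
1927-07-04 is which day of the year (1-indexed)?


Date: July 4, 1927
Days in months 1 through 6: 181
Plus 4 days in July

Day of year: 185


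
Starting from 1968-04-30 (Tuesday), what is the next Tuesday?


Current: Tuesday
Target: Tuesday
Days ahead: 7

Next Tuesday: 1968-05-07


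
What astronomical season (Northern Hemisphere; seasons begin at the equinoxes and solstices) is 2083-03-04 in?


Date: March 4
Astronomical Winter (approx.; exact equinox/solstice day varies by year): December 21 to March 19
March 4 falls within the Winter window

Winter


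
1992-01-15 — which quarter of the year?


Month: January (month 1)
Q1: Jan-Mar, Q2: Apr-Jun, Q3: Jul-Sep, Q4: Oct-Dec

Q1


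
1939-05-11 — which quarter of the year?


Month: May (month 5)
Q1: Jan-Mar, Q2: Apr-Jun, Q3: Jul-Sep, Q4: Oct-Dec

Q2


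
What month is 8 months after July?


July is month 7
7 + 8 = 15; wrap: 15 - 12 = 3

March


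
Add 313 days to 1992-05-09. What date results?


Start: 1992-05-09, add 313 days
May 1992 has 31 days: 31 - 9 = 22 days to May 31 -> 291 left
June 1992 has 30 days -> 261 left
July 1992 has 31 days -> 230 left
August 1992 has 31 days -> 199 left
September 1992 has 30 days -> 169 left
October 1992 has 31 days -> 138 left
November 1992 has 30 days -> 108 left
December 1992 has 31 days -> 77 left
January 1993 has 31 days -> 46 left
February 1993 has 28 days -> 18 left
March 1993: 18 <= 31 -> lands on March 18

Result: 1993-03-18


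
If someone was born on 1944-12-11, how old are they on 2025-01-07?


Birth: 1944-12-11
Reference: 2025-01-07
Year difference: 2025 - 1944 = 81
Birthday not yet reached in 2025, subtract 1

80 years old


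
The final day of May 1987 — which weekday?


May 1987 has 31 days
Anchor: Jan 1, 1987. With p = 1987 - 1 = 1986: (p + p//4 - p//100 + p//400) mod 7 = (1986 + 496 - 19 + 4) mod 7 = 2467 mod 7 = 3 -> Thursday (Mon=0 ... Sun=6)
Days before May (Jan-Apr): 120; May 1 index = (3 + 120) mod 7 = 4 -> Friday
Last day offset: 31 - 1 = 30 days
Weekday index = (4 + 30) mod 7 = 6

Sunday, May 31


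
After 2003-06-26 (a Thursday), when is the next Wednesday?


Current: Thursday
Target: Wednesday
Days ahead: 6

Next Wednesday: 2003-07-02


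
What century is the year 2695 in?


Century = (year - 1) // 100 + 1
= (2695 - 1) // 100 + 1
= 2694 // 100 + 1
= 26 + 1

27th century


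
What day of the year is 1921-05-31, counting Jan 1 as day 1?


Date: May 31, 1921
Days in months 1 through 4: 120
Plus 31 days in May

Day of year: 151


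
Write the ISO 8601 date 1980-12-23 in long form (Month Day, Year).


ISO 1980-12-23 parses as year=1980, month=12, day=23
Month 12 -> December

December 23, 1980


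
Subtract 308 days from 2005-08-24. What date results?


Start: 2005-08-24, subtract 308 days
Back 24 days from August 24 reaches July 31, 2005 -> 284 left
July 2005 has 31 days -> back to June 30, 2005 -> 253 left
June 2005 has 30 days -> back to May 31, 2005 -> 223 left
May 2005 has 31 days -> back to April 30, 2005 -> 192 left
April 2005 has 30 days -> back to March 31, 2005 -> 162 left
March 2005 has 31 days -> back to February 28, 2005 -> 131 left
February 2005 has 28 days -> back to January 31, 2005 -> 103 left
January 2005 has 31 days -> back to December 31, 2004 -> 72 left
December 2004 has 31 days -> back to November 30, 2004 -> 41 left
November 2004 has 30 days -> back to October 31, 2004 -> 11 left
October 2004: 31 - 11 = 20 -> lands on October 20

Result: 2004-10-20


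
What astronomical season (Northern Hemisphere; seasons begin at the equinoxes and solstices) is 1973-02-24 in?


Date: February 24
Astronomical Winter (approx.; exact equinox/solstice day varies by year): December 21 to March 19
February 24 falls within the Winter window

Winter


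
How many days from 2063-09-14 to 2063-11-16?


From 2063-09-14 to 2063-11-16
2063-09-14: days before September = 31 + 28 + 31 + 30 + 31 + 30 + 31 + 31 = 243 (2063 is not a leap year); day of year = 243 + 14 = 257
2063-11-16: days before November = 31 + 28 + 31 + 30 + 31 + 30 + 31 + 31 + 30 + 31 = 304 (2063 is not a leap year); day of year = 304 + 16 = 320
Same year: 320 - 257 = 63

63 days


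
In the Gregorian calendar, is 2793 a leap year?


Gregorian leap year rule: divisible by 4, but not by 100, unless also by 400.
2793 is not divisible by 4 -> not a leap year

No


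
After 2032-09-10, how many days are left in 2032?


Day of year: 254 of 366
Remaining = 366 - 254

112 days


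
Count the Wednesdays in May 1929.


May 1929 has 31 days
Anchor: Jan 1, 1929. With p = 1929 - 1 = 1928: (p + p//4 - p//100 + p//400) mod 7 = (1928 + 482 - 19 + 4) mod 7 = 2395 mod 7 = 1 -> Tuesday (Mon=0 ... Sun=6)
Days before May (Jan-Apr): 120; May 1 index = (1 + 120) mod 7 = 2 -> Wednesday
First Wednesday is May 1
Wednesdays: 1, 8, 15, 22, 29

5 Wednesdays


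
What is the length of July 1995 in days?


July 1995

31 days


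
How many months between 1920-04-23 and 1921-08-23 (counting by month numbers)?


From April 1920 to August 1921
1 year * 12 = 12 months, plus 4 months = 16

16 months


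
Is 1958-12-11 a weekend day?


Anchor: Jan 1, 1958. With p = 1958 - 1 = 1957: (p + p//4 - p//100 + p//400) mod 7 = (1957 + 489 - 19 + 4) mod 7 = 2431 mod 7 = 2 -> Wednesday (Mon=0 ... Sun=6)
Day of year: 345; offset = 344
Weekday index = (2 + 344) mod 7 = 3 -> Thursday
Weekend days: Saturday, Sunday

No


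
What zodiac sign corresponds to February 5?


Date: February 5
Conventional tropical zodiac dates: Aquarius from January 20 onward; Pisces starts February 19
February 5 falls within the Aquarius range

Aquarius


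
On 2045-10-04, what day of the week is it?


Date: October 4, 2045
Anchor: Jan 1, 2045. With p = 2045 - 1 = 2044: (p + p//4 - p//100 + p//400) mod 7 = (2044 + 511 - 20 + 5) mod 7 = 2540 mod 7 = 6 -> Sunday (Mon=0 ... Sun=6)
Days before October (Jan-Sep): 273; offset = 273 + 4 - 1 = 276
Weekday index = (6 + 276) mod 7 = 2

Day of the week: Wednesday


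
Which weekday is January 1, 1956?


Target: January 1, 1956
Anchor: Jan 1, 1956. With p = 1956 - 1 = 1955: (p + p//4 - p//100 + p//400) mod 7 = (1955 + 488 - 19 + 4) mod 7 = 2428 mod 7 = 6 -> Sunday (Mon=0 ... Sun=6)
Offset from anchor: 0 days
Weekday index = (6 + 0) mod 7 = 6

Sunday


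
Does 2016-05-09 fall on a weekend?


Anchor: Jan 1, 2016. With p = 2016 - 1 = 2015: (p + p//4 - p//100 + p//400) mod 7 = (2015 + 503 - 20 + 5) mod 7 = 2503 mod 7 = 4 -> Friday (Mon=0 ... Sun=6)
Day of year: 130; offset = 129
Weekday index = (4 + 129) mod 7 = 0 -> Monday
Weekend days: Saturday, Sunday

No


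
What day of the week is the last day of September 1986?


September 1986 has 30 days
Anchor: Jan 1, 1986. With p = 1986 - 1 = 1985: (p + p//4 - p//100 + p//400) mod 7 = (1985 + 496 - 19 + 4) mod 7 = 2466 mod 7 = 2 -> Wednesday (Mon=0 ... Sun=6)
Days before September (Jan-Aug): 243; September 1 index = (2 + 243) mod 7 = 0 -> Monday
Last day offset: 30 - 1 = 29 days
Weekday index = (0 + 29) mod 7 = 1

Tuesday, September 30


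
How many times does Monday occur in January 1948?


January 1948 has 31 days
Anchor: Jan 1, 1948. With p = 1948 - 1 = 1947: (p + p//4 - p//100 + p//400) mod 7 = (1947 + 486 - 19 + 4) mod 7 = 2418 mod 7 = 3 -> Thursday (Mon=0 ... Sun=6)
January 1 is the anchor itself -> Thursday
First Monday is January 5
Mondays: 5, 12, 19, 26

4 Mondays


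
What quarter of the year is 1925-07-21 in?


Month: July (month 7)
Q1: Jan-Mar, Q2: Apr-Jun, Q3: Jul-Sep, Q4: Oct-Dec

Q3


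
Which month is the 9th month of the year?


Month 9 of 12

September


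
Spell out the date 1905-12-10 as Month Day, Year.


ISO 1905-12-10 parses as year=1905, month=12, day=10
Month 12 -> December

December 10, 1905


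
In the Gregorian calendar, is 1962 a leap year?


Gregorian leap year rule: divisible by 4, but not by 100, unless also by 400.
1962 is not divisible by 4 -> not a leap year

No


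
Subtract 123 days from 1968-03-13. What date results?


Start: 1968-03-13, subtract 123 days
Back 13 days from March 13 reaches February 29, 1968 -> 110 left
February 1968 has 29 days -> back to January 31, 1968 -> 81 left
January 1968 has 31 days -> back to December 31, 1967 -> 50 left
December 1967 has 31 days -> back to November 30, 1967 -> 19 left
November 1967: 30 - 19 = 11 -> lands on November 11

Result: 1967-11-11


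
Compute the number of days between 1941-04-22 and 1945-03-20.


From 1941-04-22 to 1945-03-20
1941-04-22: days before April = 31 + 28 + 31 = 90 (1941 is not a leap year); day of year = 90 + 22 = 112
1945-03-20: days before March = 31 + 28 = 59 (1945 is not a leap year); day of year = 59 + 20 = 79
Rest of 1941: 365 - 112 = 253
Full years 1942 (365), 1943 (365), 1944 (366): 1096
Total = 253 + 1096 + 79 = 1428

1428 days


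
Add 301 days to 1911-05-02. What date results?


Start: 1911-05-02, add 301 days
May 1911 has 31 days: 31 - 2 = 29 days to May 31 -> 272 left
June 1911 has 30 days -> 242 left
July 1911 has 31 days -> 211 left
August 1911 has 31 days -> 180 left
September 1911 has 30 days -> 150 left
October 1911 has 31 days -> 119 left
November 1911 has 30 days -> 89 left
December 1911 has 31 days -> 58 left
January 1912 has 31 days -> 27 left
February 1912: 27 <= 29 -> lands on February 27

Result: 1912-02-27


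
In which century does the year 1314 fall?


Century = (year - 1) // 100 + 1
= (1314 - 1) // 100 + 1
= 1313 // 100 + 1
= 13 + 1

14th century


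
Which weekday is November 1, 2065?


Target: November 1, 2065
Anchor: Jan 1, 2065. With p = 2065 - 1 = 2064: (p + p//4 - p//100 + p//400) mod 7 = (2064 + 516 - 20 + 5) mod 7 = 2565 mod 7 = 3 -> Thursday (Mon=0 ... Sun=6)
Days before November (Jan-Oct): 304 days
Weekday index = (3 + 304) mod 7 = 6

Sunday


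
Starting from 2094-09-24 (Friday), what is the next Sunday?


Current: Friday
Target: Sunday
Days ahead: 2

Next Sunday: 2094-09-26


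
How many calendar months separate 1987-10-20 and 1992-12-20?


From October 1987 to December 1992
5 years * 12 = 60 months, plus 2 months = 62

62 months


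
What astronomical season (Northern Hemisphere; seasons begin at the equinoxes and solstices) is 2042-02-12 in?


Date: February 12
Astronomical Winter (approx.; exact equinox/solstice day varies by year): December 21 to March 19
February 12 falls within the Winter window

Winter


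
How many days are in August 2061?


August 2061

31 days


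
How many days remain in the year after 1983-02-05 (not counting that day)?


Day of year: 36 of 365
Remaining = 365 - 36

329 days


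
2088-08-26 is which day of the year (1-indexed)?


Date: August 26, 2088
Days in months 1 through 7: 213
Plus 26 days in August

Day of year: 239


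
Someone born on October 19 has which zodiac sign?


Date: October 19
Conventional tropical zodiac dates: Libra from September 23 onward; Scorpio starts October 23
October 19 falls within the Libra range

Libra


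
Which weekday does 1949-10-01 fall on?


Date: October 1, 1949
Anchor: Jan 1, 1949. With p = 1949 - 1 = 1948: (p + p//4 - p//100 + p//400) mod 7 = (1948 + 487 - 19 + 4) mod 7 = 2420 mod 7 = 5 -> Saturday (Mon=0 ... Sun=6)
Days before October (Jan-Sep): 273; offset = 273 + 1 - 1 = 273
Weekday index = (5 + 273) mod 7 = 5

Day of the week: Saturday


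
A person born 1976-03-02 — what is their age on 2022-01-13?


Birth: 1976-03-02
Reference: 2022-01-13
Year difference: 2022 - 1976 = 46
Birthday not yet reached in 2022, subtract 1

45 years old


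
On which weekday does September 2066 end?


September 2066 has 30 days
Anchor: Jan 1, 2066. With p = 2066 - 1 = 2065: (p + p//4 - p//100 + p//400) mod 7 = (2065 + 516 - 20 + 5) mod 7 = 2566 mod 7 = 4 -> Friday (Mon=0 ... Sun=6)
Days before September (Jan-Aug): 243; September 1 index = (4 + 243) mod 7 = 2 -> Wednesday
Last day offset: 30 - 1 = 29 days
Weekday index = (2 + 29) mod 7 = 3

Thursday, September 30


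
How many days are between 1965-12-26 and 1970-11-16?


From 1965-12-26 to 1970-11-16
1965-12-26: days before December = 31 + 28 + 31 + 30 + 31 + 30 + 31 + 31 + 30 + 31 + 30 = 334 (1965 is not a leap year); day of year = 334 + 26 = 360
1970-11-16: days before November = 31 + 28 + 31 + 30 + 31 + 30 + 31 + 31 + 30 + 31 = 304 (1970 is not a leap year); day of year = 304 + 16 = 320
Rest of 1965: 365 - 360 = 5
Full years 1966 (365), 1967 (365), 1968 (366), 1969 (365): 1461
Total = 5 + 1461 + 320 = 1786

1786 days


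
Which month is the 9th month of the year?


Month 9 of 12

September


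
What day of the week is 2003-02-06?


Date: February 6, 2003
Anchor: Jan 1, 2003. With p = 2003 - 1 = 2002: (p + p//4 - p//100 + p//400) mod 7 = (2002 + 500 - 20 + 5) mod 7 = 2487 mod 7 = 2 -> Wednesday (Mon=0 ... Sun=6)
Days before February (Jan): 31; offset = 31 + 6 - 1 = 36
Weekday index = (2 + 36) mod 7 = 3

Day of the week: Thursday


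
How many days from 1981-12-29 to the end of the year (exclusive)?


Day of year: 363 of 365
Remaining = 365 - 363

2 days


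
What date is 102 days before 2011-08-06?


Start: 2011-08-06, subtract 102 days
Back 6 days from August 6 reaches July 31, 2011 -> 96 left
July 2011 has 31 days -> back to June 30, 2011 -> 65 left
June 2011 has 30 days -> back to May 31, 2011 -> 35 left
May 2011 has 31 days -> back to April 30, 2011 -> 4 left
April 2011: 30 - 4 = 26 -> lands on April 26

Result: 2011-04-26


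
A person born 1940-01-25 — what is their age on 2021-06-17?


Birth: 1940-01-25
Reference: 2021-06-17
Year difference: 2021 - 1940 = 81

81 years old


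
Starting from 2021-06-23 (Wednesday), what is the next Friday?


Current: Wednesday
Target: Friday
Days ahead: 2

Next Friday: 2021-06-25


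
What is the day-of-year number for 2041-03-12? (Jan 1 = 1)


Date: March 12, 2041
Days in months 1 through 2: 59
Plus 12 days in March

Day of year: 71


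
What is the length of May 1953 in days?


May 1953

31 days


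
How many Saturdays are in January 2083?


January 2083 has 31 days
Anchor: Jan 1, 2083. With p = 2083 - 1 = 2082: (p + p//4 - p//100 + p//400) mod 7 = (2082 + 520 - 20 + 5) mod 7 = 2587 mod 7 = 4 -> Friday (Mon=0 ... Sun=6)
January 1 is the anchor itself -> Friday
First Saturday is January 2
Saturdays: 2, 9, 16, 23, 30

5 Saturdays


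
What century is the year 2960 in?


Century = (year - 1) // 100 + 1
= (2960 - 1) // 100 + 1
= 2959 // 100 + 1
= 29 + 1

30th century


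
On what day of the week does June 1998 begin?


Target: June 1, 1998
Anchor: Jan 1, 1998. With p = 1998 - 1 = 1997: (p + p//4 - p//100 + p//400) mod 7 = (1997 + 499 - 19 + 4) mod 7 = 2481 mod 7 = 3 -> Thursday (Mon=0 ... Sun=6)
Days before June (Jan-May): 151 days
Weekday index = (3 + 151) mod 7 = 0

Monday


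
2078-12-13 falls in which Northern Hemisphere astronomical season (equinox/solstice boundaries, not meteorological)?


Date: December 13
Astronomical Autumn (approx.; exact equinox/solstice day varies by year): September 22 to December 20
December 13 falls within the Autumn window

Autumn


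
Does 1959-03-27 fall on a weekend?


Anchor: Jan 1, 1959. With p = 1959 - 1 = 1958: (p + p//4 - p//100 + p//400) mod 7 = (1958 + 489 - 19 + 4) mod 7 = 2432 mod 7 = 3 -> Thursday (Mon=0 ... Sun=6)
Day of year: 86; offset = 85
Weekday index = (3 + 85) mod 7 = 4 -> Friday
Weekend days: Saturday, Sunday

No


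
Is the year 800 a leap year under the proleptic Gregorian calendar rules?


Gregorian leap year rule: divisible by 4, but not by 100, unless also by 400.
800 is divisible by 400 -> leap year

Yes


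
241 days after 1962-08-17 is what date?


Start: 1962-08-17, add 241 days
August 1962 has 31 days: 31 - 17 = 14 days to August 31 -> 227 left
September 1962 has 30 days -> 197 left
October 1962 has 31 days -> 166 left
November 1962 has 30 days -> 136 left
December 1962 has 31 days -> 105 left
January 1963 has 31 days -> 74 left
February 1963 has 28 days -> 46 left
March 1963 has 31 days -> 15 left
April 1963: 15 <= 30 -> lands on April 15

Result: 1963-04-15


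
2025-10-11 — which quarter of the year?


Month: October (month 10)
Q1: Jan-Mar, Q2: Apr-Jun, Q3: Jul-Sep, Q4: Oct-Dec

Q4


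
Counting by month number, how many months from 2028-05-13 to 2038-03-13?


From May 2028 to March 2038
10 years * 12 = 120 months, minus 2 months = 118

118 months


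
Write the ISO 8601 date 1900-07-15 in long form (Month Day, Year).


ISO 1900-07-15 parses as year=1900, month=07, day=15
Month 7 -> July

July 15, 1900


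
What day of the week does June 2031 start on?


Target: June 1, 2031
Anchor: Jan 1, 2031. With p = 2031 - 1 = 2030: (p + p//4 - p//100 + p//400) mod 7 = (2030 + 507 - 20 + 5) mod 7 = 2522 mod 7 = 2 -> Wednesday (Mon=0 ... Sun=6)
Days before June (Jan-May): 151 days
Weekday index = (2 + 151) mod 7 = 6

Sunday


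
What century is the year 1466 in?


Century = (year - 1) // 100 + 1
= (1466 - 1) // 100 + 1
= 1465 // 100 + 1
= 14 + 1

15th century


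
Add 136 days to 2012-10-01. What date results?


Start: 2012-10-01, add 136 days
October 2012 has 31 days: 31 - 1 = 30 days to October 31 -> 106 left
November 2012 has 30 days -> 76 left
December 2012 has 31 days -> 45 left
January 2013 has 31 days -> 14 left
February 2013: 14 <= 28 -> lands on February 14

Result: 2013-02-14


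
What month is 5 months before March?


March is month 3
3 - 5 = -2; wrap: -2 + 12 = 10

October


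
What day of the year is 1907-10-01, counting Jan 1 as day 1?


Date: October 1, 1907
Days in months 1 through 9: 273
Plus 1 days in October

Day of year: 274


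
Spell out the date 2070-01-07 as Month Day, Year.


ISO 2070-01-07 parses as year=2070, month=01, day=07
Month 1 -> January

January 7, 2070


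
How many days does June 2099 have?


June 2099

30 days


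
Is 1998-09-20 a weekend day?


Anchor: Jan 1, 1998. With p = 1998 - 1 = 1997: (p + p//4 - p//100 + p//400) mod 7 = (1997 + 499 - 19 + 4) mod 7 = 2481 mod 7 = 3 -> Thursday (Mon=0 ... Sun=6)
Day of year: 263; offset = 262
Weekday index = (3 + 262) mod 7 = 6 -> Sunday
Weekend days: Saturday, Sunday

Yes


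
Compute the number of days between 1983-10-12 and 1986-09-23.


From 1983-10-12 to 1986-09-23
1983-10-12: days before October = 31 + 28 + 31 + 30 + 31 + 30 + 31 + 31 + 30 = 273 (1983 is not a leap year); day of year = 273 + 12 = 285
1986-09-23: days before September = 31 + 28 + 31 + 30 + 31 + 30 + 31 + 31 = 243 (1986 is not a leap year); day of year = 243 + 23 = 266
Rest of 1983: 365 - 285 = 80
Full years 1984 (366), 1985 (365): 731
Total = 80 + 731 + 266 = 1077

1077 days


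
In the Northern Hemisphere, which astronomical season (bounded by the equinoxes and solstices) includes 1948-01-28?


Date: January 28
Astronomical Winter (approx.; exact equinox/solstice day varies by year): December 21 to March 19
January 28 falls within the Winter window

Winter


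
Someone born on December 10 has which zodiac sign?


Date: December 10
Conventional tropical zodiac dates: Sagittarius from November 22 onward; Capricorn starts December 22
December 10 falls within the Sagittarius range

Sagittarius


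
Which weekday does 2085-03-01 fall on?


Date: March 1, 2085
Anchor: Jan 1, 2085. With p = 2085 - 1 = 2084: (p + p//4 - p//100 + p//400) mod 7 = (2084 + 521 - 20 + 5) mod 7 = 2590 mod 7 = 0 -> Monday (Mon=0 ... Sun=6)
Days before March (Jan-Feb): 59; offset = 59 + 1 - 1 = 59
Weekday index = (0 + 59) mod 7 = 3

Day of the week: Thursday


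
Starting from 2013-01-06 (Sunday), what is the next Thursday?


Current: Sunday
Target: Thursday
Days ahead: 4

Next Thursday: 2013-01-10


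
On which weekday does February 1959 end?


February 1959 has 28 days
Anchor: Jan 1, 1959. With p = 1959 - 1 = 1958: (p + p//4 - p//100 + p//400) mod 7 = (1958 + 489 - 19 + 4) mod 7 = 2432 mod 7 = 3 -> Thursday (Mon=0 ... Sun=6)
Days before February (Jan): 31; February 1 index = (3 + 31) mod 7 = 6 -> Sunday
Last day offset: 28 - 1 = 27 days
Weekday index = (6 + 27) mod 7 = 5

Saturday, February 28


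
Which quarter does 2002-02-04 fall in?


Month: February (month 2)
Q1: Jan-Mar, Q2: Apr-Jun, Q3: Jul-Sep, Q4: Oct-Dec

Q1


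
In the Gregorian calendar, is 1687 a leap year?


Gregorian leap year rule: divisible by 4, but not by 100, unless also by 400.
1687 is not divisible by 4 -> not a leap year

No


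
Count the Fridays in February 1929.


February 1929 has 28 days
Anchor: Jan 1, 1929. With p = 1929 - 1 = 1928: (p + p//4 - p//100 + p//400) mod 7 = (1928 + 482 - 19 + 4) mod 7 = 2395 mod 7 = 1 -> Tuesday (Mon=0 ... Sun=6)
Days before February (Jan): 31; February 1 index = (1 + 31) mod 7 = 4 -> Friday
First Friday is February 1
Fridays: 1, 8, 15, 22

4 Fridays


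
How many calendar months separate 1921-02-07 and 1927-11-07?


From February 1921 to November 1927
6 years * 12 = 72 months, plus 9 months = 81

81 months


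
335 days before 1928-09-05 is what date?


Start: 1928-09-05, subtract 335 days
Back 5 days from September 5 reaches August 31, 1928 -> 330 left
August 1928 has 31 days -> back to July 31, 1928 -> 299 left
July 1928 has 31 days -> back to June 30, 1928 -> 268 left
June 1928 has 30 days -> back to May 31, 1928 -> 238 left
May 1928 has 31 days -> back to April 30, 1928 -> 207 left
April 1928 has 30 days -> back to March 31, 1928 -> 177 left
March 1928 has 31 days -> back to February 29, 1928 -> 146 left
February 1928 has 29 days -> back to January 31, 1928 -> 117 left
January 1928 has 31 days -> back to December 31, 1927 -> 86 left
December 1927 has 31 days -> back to November 30, 1927 -> 55 left
November 1927 has 30 days -> back to October 31, 1927 -> 25 left
October 1927: 31 - 25 = 6 -> lands on October 6

Result: 1927-10-06


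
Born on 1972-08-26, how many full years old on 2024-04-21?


Birth: 1972-08-26
Reference: 2024-04-21
Year difference: 2024 - 1972 = 52
Birthday not yet reached in 2024, subtract 1

51 years old


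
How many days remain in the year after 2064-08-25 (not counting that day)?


Day of year: 238 of 366
Remaining = 366 - 238

128 days


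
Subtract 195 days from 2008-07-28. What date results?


Start: 2008-07-28, subtract 195 days
Back 28 days from July 28 reaches June 30, 2008 -> 167 left
June 2008 has 30 days -> back to May 31, 2008 -> 137 left
May 2008 has 31 days -> back to April 30, 2008 -> 106 left
April 2008 has 30 days -> back to March 31, 2008 -> 76 left
March 2008 has 31 days -> back to February 29, 2008 -> 45 left
February 2008 has 29 days -> back to January 31, 2008 -> 16 left
January 2008: 31 - 16 = 15 -> lands on January 15

Result: 2008-01-15


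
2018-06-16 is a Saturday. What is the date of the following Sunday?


Current: Saturday
Target: Sunday
Days ahead: 1

Next Sunday: 2018-06-17


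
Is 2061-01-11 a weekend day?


Anchor: Jan 1, 2061. With p = 2061 - 1 = 2060: (p + p//4 - p//100 + p//400) mod 7 = (2060 + 515 - 20 + 5) mod 7 = 2560 mod 7 = 5 -> Saturday (Mon=0 ... Sun=6)
Day of year: 11; offset = 10
Weekday index = (5 + 10) mod 7 = 1 -> Tuesday
Weekend days: Saturday, Sunday

No


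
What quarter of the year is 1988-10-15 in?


Month: October (month 10)
Q1: Jan-Mar, Q2: Apr-Jun, Q3: Jul-Sep, Q4: Oct-Dec

Q4


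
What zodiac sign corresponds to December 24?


Date: December 24
Conventional tropical zodiac dates: Capricorn from December 22 onward; Aquarius starts January 20
December 24 falls within the Capricorn range

Capricorn


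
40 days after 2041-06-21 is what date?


Start: 2041-06-21, add 40 days
June 2041 has 30 days: 30 - 21 = 9 days to June 30 -> 31 left
July 2041: 31 <= 31 -> lands on July 31

Result: 2041-07-31


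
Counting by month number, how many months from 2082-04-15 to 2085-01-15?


From April 2082 to January 2085
3 years * 12 = 36 months, minus 3 months = 33

33 months


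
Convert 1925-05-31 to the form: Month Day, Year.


ISO 1925-05-31 parses as year=1925, month=05, day=31
Month 5 -> May

May 31, 1925


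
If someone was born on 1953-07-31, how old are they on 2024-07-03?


Birth: 1953-07-31
Reference: 2024-07-03
Year difference: 2024 - 1953 = 71
Birthday not yet reached in 2024, subtract 1

70 years old


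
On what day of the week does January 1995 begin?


Target: January 1, 1995
Anchor: Jan 1, 1995. With p = 1995 - 1 = 1994: (p + p//4 - p//100 + p//400) mod 7 = (1994 + 498 - 19 + 4) mod 7 = 2477 mod 7 = 6 -> Sunday (Mon=0 ... Sun=6)
Offset from anchor: 0 days
Weekday index = (6 + 0) mod 7 = 6

Sunday


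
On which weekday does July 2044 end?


July 2044 has 31 days
Anchor: Jan 1, 2044. With p = 2044 - 1 = 2043: (p + p//4 - p//100 + p//400) mod 7 = (2043 + 510 - 20 + 5) mod 7 = 2538 mod 7 = 4 -> Friday (Mon=0 ... Sun=6)
Days before July (Jan-Jun): 182; July 1 index = (4 + 182) mod 7 = 4 -> Friday
Last day offset: 31 - 1 = 30 days
Weekday index = (4 + 30) mod 7 = 6

Sunday, July 31


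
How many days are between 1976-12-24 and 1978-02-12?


From 1976-12-24 to 1978-02-12
1976-12-24: days before December = 31 + 29 + 31 + 30 + 31 + 30 + 31 + 31 + 30 + 31 + 30 = 335 (1976 is a leap year); day of year = 335 + 24 = 359
1978-02-12: days before February = 31; day of year = 31 + 12 = 43
Rest of 1976: 366 - 359 = 7
Full years 1977 (365): 365
Total = 7 + 365 + 43 = 415

415 days


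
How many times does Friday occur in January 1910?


January 1910 has 31 days
Anchor: Jan 1, 1910. With p = 1910 - 1 = 1909: (p + p//4 - p//100 + p//400) mod 7 = (1909 + 477 - 19 + 4) mod 7 = 2371 mod 7 = 5 -> Saturday (Mon=0 ... Sun=6)
January 1 is the anchor itself -> Saturday
First Friday is January 7
Fridays: 7, 14, 21, 28

4 Fridays


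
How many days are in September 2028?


September 2028

30 days


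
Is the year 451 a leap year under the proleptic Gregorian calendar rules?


Gregorian leap year rule: divisible by 4, but not by 100, unless also by 400.
451 is not divisible by 4 -> not a leap year

No


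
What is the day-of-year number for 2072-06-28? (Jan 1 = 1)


Date: June 28, 2072
Days in months 1 through 5: 152
Plus 28 days in June

Day of year: 180


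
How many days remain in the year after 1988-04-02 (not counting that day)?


Day of year: 93 of 366
Remaining = 366 - 93

273 days


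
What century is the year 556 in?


Century = (year - 1) // 100 + 1
= (556 - 1) // 100 + 1
= 555 // 100 + 1
= 5 + 1

6th century


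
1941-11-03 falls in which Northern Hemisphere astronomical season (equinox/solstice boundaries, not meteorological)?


Date: November 3
Astronomical Autumn (approx.; exact equinox/solstice day varies by year): September 22 to December 20
November 3 falls within the Autumn window

Autumn


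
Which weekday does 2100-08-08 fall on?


Date: August 8, 2100
Anchor: Jan 1, 2100. With p = 2100 - 1 = 2099: (p + p//4 - p//100 + p//400) mod 7 = (2099 + 524 - 20 + 5) mod 7 = 2608 mod 7 = 4 -> Friday (Mon=0 ... Sun=6)
Days before August (Jan-Jul): 212; offset = 212 + 8 - 1 = 219
Weekday index = (4 + 219) mod 7 = 6

Day of the week: Sunday


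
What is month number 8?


Month 8 of 12

August


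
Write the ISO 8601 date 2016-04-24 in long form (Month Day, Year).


ISO 2016-04-24 parses as year=2016, month=04, day=24
Month 4 -> April

April 24, 2016


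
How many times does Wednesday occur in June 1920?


June 1920 has 30 days
Anchor: Jan 1, 1920. With p = 1920 - 1 = 1919: (p + p//4 - p//100 + p//400) mod 7 = (1919 + 479 - 19 + 4) mod 7 = 2383 mod 7 = 3 -> Thursday (Mon=0 ... Sun=6)
Days before June (Jan-May): 152; June 1 index = (3 + 152) mod 7 = 1 -> Tuesday
First Wednesday is June 2
Wednesdays: 2, 9, 16, 23, 30

5 Wednesdays


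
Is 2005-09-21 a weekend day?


Anchor: Jan 1, 2005. With p = 2005 - 1 = 2004: (p + p//4 - p//100 + p//400) mod 7 = (2004 + 501 - 20 + 5) mod 7 = 2490 mod 7 = 5 -> Saturday (Mon=0 ... Sun=6)
Day of year: 264; offset = 263
Weekday index = (5 + 263) mod 7 = 2 -> Wednesday
Weekend days: Saturday, Sunday

No


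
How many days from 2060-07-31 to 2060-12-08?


From 2060-07-31 to 2060-12-08
2060-07-31: days before July = 31 + 29 + 31 + 30 + 31 + 30 = 182 (2060 is a leap year); day of year = 182 + 31 = 213
2060-12-08: days before December = 31 + 29 + 31 + 30 + 31 + 30 + 31 + 31 + 30 + 31 + 30 = 335 (2060 is a leap year); day of year = 335 + 8 = 343
Same year: 343 - 213 = 130

130 days


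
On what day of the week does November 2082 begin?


Target: November 1, 2082
Anchor: Jan 1, 2082. With p = 2082 - 1 = 2081: (p + p//4 - p//100 + p//400) mod 7 = (2081 + 520 - 20 + 5) mod 7 = 2586 mod 7 = 3 -> Thursday (Mon=0 ... Sun=6)
Days before November (Jan-Oct): 304 days
Weekday index = (3 + 304) mod 7 = 6

Sunday


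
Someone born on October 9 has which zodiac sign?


Date: October 9
Conventional tropical zodiac dates: Libra from September 23 onward; Scorpio starts October 23
October 9 falls within the Libra range

Libra


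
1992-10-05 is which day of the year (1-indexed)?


Date: October 5, 1992
Days in months 1 through 9: 274
Plus 5 days in October

Day of year: 279


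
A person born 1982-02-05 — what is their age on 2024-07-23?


Birth: 1982-02-05
Reference: 2024-07-23
Year difference: 2024 - 1982 = 42

42 years old


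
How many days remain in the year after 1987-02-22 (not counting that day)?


Day of year: 53 of 365
Remaining = 365 - 53

312 days


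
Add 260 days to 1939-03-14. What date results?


Start: 1939-03-14, add 260 days
March 1939 has 31 days: 31 - 14 = 17 days to March 31 -> 243 left
April 1939 has 30 days -> 213 left
May 1939 has 31 days -> 182 left
June 1939 has 30 days -> 152 left
July 1939 has 31 days -> 121 left
August 1939 has 31 days -> 90 left
September 1939 has 30 days -> 60 left
October 1939 has 31 days -> 29 left
November 1939: 29 <= 30 -> lands on November 29

Result: 1939-11-29


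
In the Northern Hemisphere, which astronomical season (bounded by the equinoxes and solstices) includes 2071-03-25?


Date: March 25
Astronomical Spring (approx.; exact equinox/solstice day varies by year): March 20 to June 20
March 25 falls within the Spring window

Spring


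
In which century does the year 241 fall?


Century = (year - 1) // 100 + 1
= (241 - 1) // 100 + 1
= 240 // 100 + 1
= 2 + 1

3rd century


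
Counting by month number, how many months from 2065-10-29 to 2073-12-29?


From October 2065 to December 2073
8 years * 12 = 96 months, plus 2 months = 98

98 months


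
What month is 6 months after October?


October is month 10
10 + 6 = 16; wrap: 16 - 12 = 4

April


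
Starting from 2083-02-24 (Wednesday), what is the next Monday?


Current: Wednesday
Target: Monday
Days ahead: 5

Next Monday: 2083-03-01


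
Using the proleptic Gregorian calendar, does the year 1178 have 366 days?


Gregorian leap year rule: divisible by 4, but not by 100, unless also by 400.
1178 is not divisible by 4 -> not a leap year

No


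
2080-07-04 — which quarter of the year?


Month: July (month 7)
Q1: Jan-Mar, Q2: Apr-Jun, Q3: Jul-Sep, Q4: Oct-Dec

Q3


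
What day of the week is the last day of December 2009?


December 2009 has 31 days
Anchor: Jan 1, 2009. With p = 2009 - 1 = 2008: (p + p//4 - p//100 + p//400) mod 7 = (2008 + 502 - 20 + 5) mod 7 = 2495 mod 7 = 3 -> Thursday (Mon=0 ... Sun=6)
Days before December (Jan-Nov): 334; December 1 index = (3 + 334) mod 7 = 1 -> Tuesday
Last day offset: 31 - 1 = 30 days
Weekday index = (1 + 30) mod 7 = 3

Thursday, December 31


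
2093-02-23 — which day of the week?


Date: February 23, 2093
Anchor: Jan 1, 2093. With p = 2093 - 1 = 2092: (p + p//4 - p//100 + p//400) mod 7 = (2092 + 523 - 20 + 5) mod 7 = 2600 mod 7 = 3 -> Thursday (Mon=0 ... Sun=6)
Days before February (Jan): 31; offset = 31 + 23 - 1 = 53
Weekday index = (3 + 53) mod 7 = 0

Day of the week: Monday
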